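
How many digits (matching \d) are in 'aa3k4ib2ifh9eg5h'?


\d matches any digit 0-9.
Scanning 'aa3k4ib2ifh9eg5h':
  pos 2: '3' -> DIGIT
  pos 4: '4' -> DIGIT
  pos 7: '2' -> DIGIT
  pos 11: '9' -> DIGIT
  pos 14: '5' -> DIGIT
Digits found: ['3', '4', '2', '9', '5']
Total: 5

5


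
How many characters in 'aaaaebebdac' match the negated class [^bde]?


Negated class [^bde] matches any char NOT in {b, d, e}
Scanning 'aaaaebebdac':
  pos 0: 'a' -> MATCH
  pos 1: 'a' -> MATCH
  pos 2: 'a' -> MATCH
  pos 3: 'a' -> MATCH
  pos 4: 'e' -> no (excluded)
  pos 5: 'b' -> no (excluded)
  pos 6: 'e' -> no (excluded)
  pos 7: 'b' -> no (excluded)
  pos 8: 'd' -> no (excluded)
  pos 9: 'a' -> MATCH
  pos 10: 'c' -> MATCH
Total matches: 6

6


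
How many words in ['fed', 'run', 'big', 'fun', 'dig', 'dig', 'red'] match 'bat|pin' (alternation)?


Alternation 'bat|pin' matches either 'bat' or 'pin'.
Checking each word:
  'fed' -> no
  'run' -> no
  'big' -> no
  'fun' -> no
  'dig' -> no
  'dig' -> no
  'red' -> no
Matches: []
Count: 0

0


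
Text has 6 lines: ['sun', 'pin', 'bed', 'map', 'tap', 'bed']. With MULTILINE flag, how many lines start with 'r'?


With MULTILINE flag, ^ matches the start of each line.
Lines: ['sun', 'pin', 'bed', 'map', 'tap', 'bed']
Checking which lines start with 'r':
  Line 1: 'sun' -> no
  Line 2: 'pin' -> no
  Line 3: 'bed' -> no
  Line 4: 'map' -> no
  Line 5: 'tap' -> no
  Line 6: 'bed' -> no
Matching lines: []
Count: 0

0


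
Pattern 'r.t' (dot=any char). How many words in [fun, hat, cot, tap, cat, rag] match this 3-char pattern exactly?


Pattern 'r.t' means: starts with 'r', any single char, ends with 't'.
Checking each word (must be exactly 3 chars):
  'fun' (len=3): no
  'hat' (len=3): no
  'cot' (len=3): no
  'tap' (len=3): no
  'cat' (len=3): no
  'rag' (len=3): no
Matching words: []
Total: 0

0


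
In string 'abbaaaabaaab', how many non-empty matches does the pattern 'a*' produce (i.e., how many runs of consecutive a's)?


Pattern 'a*' matches zero or more a's. We want non-empty runs of consecutive a's.
String: 'abbaaaabaaab'
Walking through the string to find runs of a's:
  Run 1: positions 0-0 -> 'a'
  Run 2: positions 3-6 -> 'aaaa'
  Run 3: positions 8-10 -> 'aaa'
Non-empty runs found: ['a', 'aaaa', 'aaa']
Count: 3

3


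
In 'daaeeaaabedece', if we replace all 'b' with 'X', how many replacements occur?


re.sub('b', 'X', text) replaces every occurrence of 'b' with 'X'.
Text: 'daaeeaaabedece'
Scanning for 'b':
  pos 8: 'b' -> replacement #1
Total replacements: 1

1


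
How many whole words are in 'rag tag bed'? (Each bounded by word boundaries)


Word boundaries (\b) mark the start/end of each word.
Text: 'rag tag bed'
Splitting by whitespace:
  Word 1: 'rag'
  Word 2: 'tag'
  Word 3: 'bed'
Total whole words: 3

3


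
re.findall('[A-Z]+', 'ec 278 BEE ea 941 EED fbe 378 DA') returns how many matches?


Pattern '[A-Z]+' finds one or more uppercase letters.
Text: 'ec 278 BEE ea 941 EED fbe 378 DA'
Scanning for matches:
  Match 1: 'BEE'
  Match 2: 'EED'
  Match 3: 'DA'
Total matches: 3

3


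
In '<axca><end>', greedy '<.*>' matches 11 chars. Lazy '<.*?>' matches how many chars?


Greedy '<.*>' tries to match as MUCH as possible.
Lazy '<.*?>' tries to match as LITTLE as possible.

String: '<axca><end>'
Greedy '<.*>' starts at first '<' and extends to the LAST '>': '<axca><end>' (11 chars)
Lazy '<.*?>' starts at first '<' and stops at the FIRST '>': '<axca>' (6 chars)

6


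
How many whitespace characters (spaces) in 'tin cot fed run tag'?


\s matches whitespace characters (spaces, tabs, etc.).
Text: 'tin cot fed run tag'
This text has 5 words separated by spaces.
Number of spaces = number of words - 1 = 5 - 1 = 4

4


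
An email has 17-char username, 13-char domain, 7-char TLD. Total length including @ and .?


An email address has format: username@domain.tld
Username length: 17
'@' character: 1
Domain length: 13
'.' character: 1
TLD length: 7
Total = 17 + 1 + 13 + 1 + 7 = 39

39


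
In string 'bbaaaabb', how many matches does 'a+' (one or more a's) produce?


Pattern 'a+' matches one or more consecutive a's.
String: 'bbaaaabb'
Scanning for runs of a:
  Match 1: 'aaaa' (length 4)
Total matches: 1

1


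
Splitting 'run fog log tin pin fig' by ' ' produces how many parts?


Splitting by ' ' breaks the string at each occurrence of the separator.
Text: 'run fog log tin pin fig'
Parts after split:
  Part 1: 'run'
  Part 2: 'fog'
  Part 3: 'log'
  Part 4: 'tin'
  Part 5: 'pin'
  Part 6: 'fig'
Total parts: 6

6


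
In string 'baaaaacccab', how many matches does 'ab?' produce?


Pattern 'ab?' matches 'a' optionally followed by 'b'.
String: 'baaaaacccab'
Scanning left to right for 'a' then checking next char:
  Match 1: 'a' (a not followed by b)
  Match 2: 'a' (a not followed by b)
  Match 3: 'a' (a not followed by b)
  Match 4: 'a' (a not followed by b)
  Match 5: 'a' (a not followed by b)
  Match 6: 'ab' (a followed by b)
Total matches: 6

6


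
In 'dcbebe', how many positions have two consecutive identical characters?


Looking for consecutive identical characters in 'dcbebe':
  pos 0-1: 'd' vs 'c' -> different
  pos 1-2: 'c' vs 'b' -> different
  pos 2-3: 'b' vs 'e' -> different
  pos 3-4: 'e' vs 'b' -> different
  pos 4-5: 'b' vs 'e' -> different
Consecutive identical pairs: []
Count: 0

0


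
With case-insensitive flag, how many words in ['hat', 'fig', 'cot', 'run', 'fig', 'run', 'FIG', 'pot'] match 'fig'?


Case-insensitive matching: compare each word's lowercase form to 'fig'.
  'hat' -> lower='hat' -> no
  'fig' -> lower='fig' -> MATCH
  'cot' -> lower='cot' -> no
  'run' -> lower='run' -> no
  'fig' -> lower='fig' -> MATCH
  'run' -> lower='run' -> no
  'FIG' -> lower='fig' -> MATCH
  'pot' -> lower='pot' -> no
Matches: ['fig', 'fig', 'FIG']
Count: 3

3


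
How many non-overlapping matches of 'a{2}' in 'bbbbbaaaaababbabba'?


Pattern 'a{2}' matches exactly 2 consecutive a's (greedy, non-overlapping).
String: 'bbbbbaaaaababbabba'
Scanning for runs of a's:
  Run at pos 5: 'aaaaa' (length 5) -> 2 match(es)
  Run at pos 11: 'a' (length 1) -> 0 match(es)
  Run at pos 14: 'a' (length 1) -> 0 match(es)
  Run at pos 17: 'a' (length 1) -> 0 match(es)
Matches found: ['aa', 'aa']
Total: 2

2


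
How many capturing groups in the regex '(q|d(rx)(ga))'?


To count capturing groups, count each '(' that starts a group.
Pattern: '(q|d(rx)(ga))'
Walking through the pattern:
  Position 0: '(' -> group #1
  Position 4: '(' -> group #2
  Position 8: '(' -> group #3
Total capturing groups: 3

3


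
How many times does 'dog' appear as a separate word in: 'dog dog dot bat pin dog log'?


Scanning each word for exact match 'dog':
  Word 1: 'dog' -> MATCH
  Word 2: 'dog' -> MATCH
  Word 3: 'dot' -> no
  Word 4: 'bat' -> no
  Word 5: 'pin' -> no
  Word 6: 'dog' -> MATCH
  Word 7: 'log' -> no
Total matches: 3

3


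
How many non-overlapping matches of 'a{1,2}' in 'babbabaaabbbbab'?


Pattern 'a{1,2}' matches between 1 and 2 consecutive a's (greedy).
String: 'babbabaaabbbbab'
Finding runs of a's and applying greedy matching:
  Run at pos 1: 'a' (length 1)
  Run at pos 4: 'a' (length 1)
  Run at pos 6: 'aaa' (length 3)
  Run at pos 13: 'a' (length 1)
Matches: ['a', 'a', 'aa', 'a', 'a']
Count: 5

5


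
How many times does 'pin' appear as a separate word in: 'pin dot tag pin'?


Scanning each word for exact match 'pin':
  Word 1: 'pin' -> MATCH
  Word 2: 'dot' -> no
  Word 3: 'tag' -> no
  Word 4: 'pin' -> MATCH
Total matches: 2

2


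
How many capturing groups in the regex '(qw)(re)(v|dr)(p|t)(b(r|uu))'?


To count capturing groups, count each '(' that starts a group.
Pattern: '(qw)(re)(v|dr)(p|t)(b(r|uu))'
Walking through the pattern:
  Position 0: '(' -> group #1
  Position 4: '(' -> group #2
  Position 8: '(' -> group #3
  Position 14: '(' -> group #4
  Position 19: '(' -> group #5
  Position 21: '(' -> group #6
Total capturing groups: 6

6


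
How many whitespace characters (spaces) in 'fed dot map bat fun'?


\s matches whitespace characters (spaces, tabs, etc.).
Text: 'fed dot map bat fun'
This text has 5 words separated by spaces.
Number of spaces = number of words - 1 = 5 - 1 = 4

4


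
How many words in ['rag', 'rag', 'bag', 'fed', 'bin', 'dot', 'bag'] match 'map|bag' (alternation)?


Alternation 'map|bag' matches either 'map' or 'bag'.
Checking each word:
  'rag' -> no
  'rag' -> no
  'bag' -> MATCH
  'fed' -> no
  'bin' -> no
  'dot' -> no
  'bag' -> MATCH
Matches: ['bag', 'bag']
Count: 2

2


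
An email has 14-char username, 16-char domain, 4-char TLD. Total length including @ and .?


An email address has format: username@domain.tld
Username length: 14
'@' character: 1
Domain length: 16
'.' character: 1
TLD length: 4
Total = 14 + 1 + 16 + 1 + 4 = 36

36


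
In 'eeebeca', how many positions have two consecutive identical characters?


Looking for consecutive identical characters in 'eeebeca':
  pos 0-1: 'e' vs 'e' -> MATCH ('ee')
  pos 1-2: 'e' vs 'e' -> MATCH ('ee')
  pos 2-3: 'e' vs 'b' -> different
  pos 3-4: 'b' vs 'e' -> different
  pos 4-5: 'e' vs 'c' -> different
  pos 5-6: 'c' vs 'a' -> different
Consecutive identical pairs: ['ee', 'ee']
Count: 2

2


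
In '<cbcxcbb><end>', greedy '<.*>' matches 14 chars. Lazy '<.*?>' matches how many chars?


Greedy '<.*>' tries to match as MUCH as possible.
Lazy '<.*?>' tries to match as LITTLE as possible.

String: '<cbcxcbb><end>'
Greedy '<.*>' starts at first '<' and extends to the LAST '>': '<cbcxcbb><end>' (14 chars)
Lazy '<.*?>' starts at first '<' and stops at the FIRST '>': '<cbcxcbb>' (9 chars)

9


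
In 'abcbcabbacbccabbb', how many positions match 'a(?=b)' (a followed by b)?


Lookahead 'a(?=b)' matches 'a' only when followed by 'b'.
String: 'abcbcabbacbccabbb'
Checking each position where char is 'a':
  pos 0: 'a' -> MATCH (next='b')
  pos 5: 'a' -> MATCH (next='b')
  pos 8: 'a' -> no (next='c')
  pos 13: 'a' -> MATCH (next='b')
Matching positions: [0, 5, 13]
Count: 3

3


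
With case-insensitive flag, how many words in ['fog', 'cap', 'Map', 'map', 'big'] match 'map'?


Case-insensitive matching: compare each word's lowercase form to 'map'.
  'fog' -> lower='fog' -> no
  'cap' -> lower='cap' -> no
  'Map' -> lower='map' -> MATCH
  'map' -> lower='map' -> MATCH
  'big' -> lower='big' -> no
Matches: ['Map', 'map']
Count: 2

2


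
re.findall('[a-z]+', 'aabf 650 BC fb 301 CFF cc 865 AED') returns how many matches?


Pattern '[a-z]+' finds one or more lowercase letters.
Text: 'aabf 650 BC fb 301 CFF cc 865 AED'
Scanning for matches:
  Match 1: 'aabf'
  Match 2: 'fb'
  Match 3: 'cc'
Total matches: 3

3


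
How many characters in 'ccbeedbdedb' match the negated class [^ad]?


Negated class [^ad] matches any char NOT in {a, d}
Scanning 'ccbeedbdedb':
  pos 0: 'c' -> MATCH
  pos 1: 'c' -> MATCH
  pos 2: 'b' -> MATCH
  pos 3: 'e' -> MATCH
  pos 4: 'e' -> MATCH
  pos 5: 'd' -> no (excluded)
  pos 6: 'b' -> MATCH
  pos 7: 'd' -> no (excluded)
  pos 8: 'e' -> MATCH
  pos 9: 'd' -> no (excluded)
  pos 10: 'b' -> MATCH
Total matches: 8

8


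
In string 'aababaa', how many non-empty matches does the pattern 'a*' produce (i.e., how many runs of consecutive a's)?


Pattern 'a*' matches zero or more a's. We want non-empty runs of consecutive a's.
String: 'aababaa'
Walking through the string to find runs of a's:
  Run 1: positions 0-1 -> 'aa'
  Run 2: positions 3-3 -> 'a'
  Run 3: positions 5-6 -> 'aa'
Non-empty runs found: ['aa', 'a', 'aa']
Count: 3

3


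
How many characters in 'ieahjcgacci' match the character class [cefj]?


Character class [cefj] matches any of: {c, e, f, j}
Scanning string 'ieahjcgacci' character by character:
  pos 0: 'i' -> no
  pos 1: 'e' -> MATCH
  pos 2: 'a' -> no
  pos 3: 'h' -> no
  pos 4: 'j' -> MATCH
  pos 5: 'c' -> MATCH
  pos 6: 'g' -> no
  pos 7: 'a' -> no
  pos 8: 'c' -> MATCH
  pos 9: 'c' -> MATCH
  pos 10: 'i' -> no
Total matches: 5

5


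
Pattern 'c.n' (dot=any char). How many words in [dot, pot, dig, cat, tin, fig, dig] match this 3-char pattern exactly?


Pattern 'c.n' means: starts with 'c', any single char, ends with 'n'.
Checking each word (must be exactly 3 chars):
  'dot' (len=3): no
  'pot' (len=3): no
  'dig' (len=3): no
  'cat' (len=3): no
  'tin' (len=3): no
  'fig' (len=3): no
  'dig' (len=3): no
Matching words: []
Total: 0

0


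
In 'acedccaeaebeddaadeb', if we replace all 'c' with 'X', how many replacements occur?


re.sub('c', 'X', text) replaces every occurrence of 'c' with 'X'.
Text: 'acedccaeaebeddaadeb'
Scanning for 'c':
  pos 1: 'c' -> replacement #1
  pos 4: 'c' -> replacement #2
  pos 5: 'c' -> replacement #3
Total replacements: 3

3


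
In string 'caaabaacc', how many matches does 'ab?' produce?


Pattern 'ab?' matches 'a' optionally followed by 'b'.
String: 'caaabaacc'
Scanning left to right for 'a' then checking next char:
  Match 1: 'a' (a not followed by b)
  Match 2: 'a' (a not followed by b)
  Match 3: 'ab' (a followed by b)
  Match 4: 'a' (a not followed by b)
  Match 5: 'a' (a not followed by b)
Total matches: 5

5


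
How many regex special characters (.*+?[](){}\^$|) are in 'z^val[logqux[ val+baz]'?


Regex special characters are: . * + ? [ ] ( ) { } \ ^ $ |
Scanning 'z^val[logqux[ val+baz]':
  pos 1: '^' -> SPECIAL
  pos 5: '[' -> SPECIAL
  pos 12: '[' -> SPECIAL
  pos 17: '+' -> SPECIAL
  pos 21: ']' -> SPECIAL
Special chars found: ['^', '[', '[', '+', ']']
Total: 5

5


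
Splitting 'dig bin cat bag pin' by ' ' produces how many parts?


Splitting by ' ' breaks the string at each occurrence of the separator.
Text: 'dig bin cat bag pin'
Parts after split:
  Part 1: 'dig'
  Part 2: 'bin'
  Part 3: 'cat'
  Part 4: 'bag'
  Part 5: 'pin'
Total parts: 5

5


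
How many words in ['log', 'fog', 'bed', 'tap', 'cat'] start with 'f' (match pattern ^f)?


Pattern ^f anchors to start of word. Check which words begin with 'f':
  'log' -> no
  'fog' -> MATCH (starts with 'f')
  'bed' -> no
  'tap' -> no
  'cat' -> no
Matching words: ['fog']
Count: 1

1


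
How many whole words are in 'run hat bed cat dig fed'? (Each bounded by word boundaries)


Word boundaries (\b) mark the start/end of each word.
Text: 'run hat bed cat dig fed'
Splitting by whitespace:
  Word 1: 'run'
  Word 2: 'hat'
  Word 3: 'bed'
  Word 4: 'cat'
  Word 5: 'dig'
  Word 6: 'fed'
Total whole words: 6

6


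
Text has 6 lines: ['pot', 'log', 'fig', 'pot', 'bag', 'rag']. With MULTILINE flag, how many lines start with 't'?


With MULTILINE flag, ^ matches the start of each line.
Lines: ['pot', 'log', 'fig', 'pot', 'bag', 'rag']
Checking which lines start with 't':
  Line 1: 'pot' -> no
  Line 2: 'log' -> no
  Line 3: 'fig' -> no
  Line 4: 'pot' -> no
  Line 5: 'bag' -> no
  Line 6: 'rag' -> no
Matching lines: []
Count: 0

0


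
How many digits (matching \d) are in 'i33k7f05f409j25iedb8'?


\d matches any digit 0-9.
Scanning 'i33k7f05f409j25iedb8':
  pos 1: '3' -> DIGIT
  pos 2: '3' -> DIGIT
  pos 4: '7' -> DIGIT
  pos 6: '0' -> DIGIT
  pos 7: '5' -> DIGIT
  pos 9: '4' -> DIGIT
  pos 10: '0' -> DIGIT
  pos 11: '9' -> DIGIT
  pos 13: '2' -> DIGIT
  pos 14: '5' -> DIGIT
  pos 19: '8' -> DIGIT
Digits found: ['3', '3', '7', '0', '5', '4', '0', '9', '2', '5', '8']
Total: 11

11


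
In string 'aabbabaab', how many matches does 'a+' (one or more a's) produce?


Pattern 'a+' matches one or more consecutive a's.
String: 'aabbabaab'
Scanning for runs of a:
  Match 1: 'aa' (length 2)
  Match 2: 'a' (length 1)
  Match 3: 'aa' (length 2)
Total matches: 3

3


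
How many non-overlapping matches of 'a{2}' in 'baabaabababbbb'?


Pattern 'a{2}' matches exactly 2 consecutive a's (greedy, non-overlapping).
String: 'baabaabababbbb'
Scanning for runs of a's:
  Run at pos 1: 'aa' (length 2) -> 1 match(es)
  Run at pos 4: 'aa' (length 2) -> 1 match(es)
  Run at pos 7: 'a' (length 1) -> 0 match(es)
  Run at pos 9: 'a' (length 1) -> 0 match(es)
Matches found: ['aa', 'aa']
Total: 2

2


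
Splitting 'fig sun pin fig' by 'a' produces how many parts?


Splitting by 'a' breaks the string at each occurrence of the separator.
Text: 'fig sun pin fig'
Parts after split:
  Part 1: 'fig sun pin fig'
Total parts: 1

1


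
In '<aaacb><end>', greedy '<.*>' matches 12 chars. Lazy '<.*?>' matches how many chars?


Greedy '<.*>' tries to match as MUCH as possible.
Lazy '<.*?>' tries to match as LITTLE as possible.

String: '<aaacb><end>'
Greedy '<.*>' starts at first '<' and extends to the LAST '>': '<aaacb><end>' (12 chars)
Lazy '<.*?>' starts at first '<' and stops at the FIRST '>': '<aaacb>' (7 chars)

7


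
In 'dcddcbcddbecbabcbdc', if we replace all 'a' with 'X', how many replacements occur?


re.sub('a', 'X', text) replaces every occurrence of 'a' with 'X'.
Text: 'dcddcbcddbecbabcbdc'
Scanning for 'a':
  pos 13: 'a' -> replacement #1
Total replacements: 1

1


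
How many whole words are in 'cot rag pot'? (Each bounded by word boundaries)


Word boundaries (\b) mark the start/end of each word.
Text: 'cot rag pot'
Splitting by whitespace:
  Word 1: 'cot'
  Word 2: 'rag'
  Word 3: 'pot'
Total whole words: 3

3


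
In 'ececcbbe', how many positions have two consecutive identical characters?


Looking for consecutive identical characters in 'ececcbbe':
  pos 0-1: 'e' vs 'c' -> different
  pos 1-2: 'c' vs 'e' -> different
  pos 2-3: 'e' vs 'c' -> different
  pos 3-4: 'c' vs 'c' -> MATCH ('cc')
  pos 4-5: 'c' vs 'b' -> different
  pos 5-6: 'b' vs 'b' -> MATCH ('bb')
  pos 6-7: 'b' vs 'e' -> different
Consecutive identical pairs: ['cc', 'bb']
Count: 2

2


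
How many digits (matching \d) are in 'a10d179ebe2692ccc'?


\d matches any digit 0-9.
Scanning 'a10d179ebe2692ccc':
  pos 1: '1' -> DIGIT
  pos 2: '0' -> DIGIT
  pos 4: '1' -> DIGIT
  pos 5: '7' -> DIGIT
  pos 6: '9' -> DIGIT
  pos 10: '2' -> DIGIT
  pos 11: '6' -> DIGIT
  pos 12: '9' -> DIGIT
  pos 13: '2' -> DIGIT
Digits found: ['1', '0', '1', '7', '9', '2', '6', '9', '2']
Total: 9

9


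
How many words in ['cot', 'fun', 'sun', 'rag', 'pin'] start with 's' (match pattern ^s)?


Pattern ^s anchors to start of word. Check which words begin with 's':
  'cot' -> no
  'fun' -> no
  'sun' -> MATCH (starts with 's')
  'rag' -> no
  'pin' -> no
Matching words: ['sun']
Count: 1

1


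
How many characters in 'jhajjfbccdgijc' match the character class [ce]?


Character class [ce] matches any of: {c, e}
Scanning string 'jhajjfbccdgijc' character by character:
  pos 0: 'j' -> no
  pos 1: 'h' -> no
  pos 2: 'a' -> no
  pos 3: 'j' -> no
  pos 4: 'j' -> no
  pos 5: 'f' -> no
  pos 6: 'b' -> no
  pos 7: 'c' -> MATCH
  pos 8: 'c' -> MATCH
  pos 9: 'd' -> no
  pos 10: 'g' -> no
  pos 11: 'i' -> no
  pos 12: 'j' -> no
  pos 13: 'c' -> MATCH
Total matches: 3

3


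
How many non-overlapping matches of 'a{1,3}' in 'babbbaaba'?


Pattern 'a{1,3}' matches between 1 and 3 consecutive a's (greedy).
String: 'babbbaaba'
Finding runs of a's and applying greedy matching:
  Run at pos 1: 'a' (length 1)
  Run at pos 5: 'aa' (length 2)
  Run at pos 8: 'a' (length 1)
Matches: ['a', 'aa', 'a']
Count: 3

3


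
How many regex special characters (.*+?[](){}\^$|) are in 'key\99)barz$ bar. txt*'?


Regex special characters are: . * + ? [ ] ( ) { } \ ^ $ |
Scanning 'key\99)barz$ bar. txt*':
  pos 3: '\' -> SPECIAL
  pos 6: ')' -> SPECIAL
  pos 11: '$' -> SPECIAL
  pos 16: '.' -> SPECIAL
  pos 21: '*' -> SPECIAL
Special chars found: ['\\', ')', '$', '.', '*']
Total: 5

5


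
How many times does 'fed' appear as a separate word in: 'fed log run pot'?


Scanning each word for exact match 'fed':
  Word 1: 'fed' -> MATCH
  Word 2: 'log' -> no
  Word 3: 'run' -> no
  Word 4: 'pot' -> no
Total matches: 1

1


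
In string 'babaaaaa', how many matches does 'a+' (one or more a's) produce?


Pattern 'a+' matches one or more consecutive a's.
String: 'babaaaaa'
Scanning for runs of a:
  Match 1: 'a' (length 1)
  Match 2: 'aaaaa' (length 5)
Total matches: 2

2


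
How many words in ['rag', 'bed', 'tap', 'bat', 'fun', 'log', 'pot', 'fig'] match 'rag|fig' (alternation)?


Alternation 'rag|fig' matches either 'rag' or 'fig'.
Checking each word:
  'rag' -> MATCH
  'bed' -> no
  'tap' -> no
  'bat' -> no
  'fun' -> no
  'log' -> no
  'pot' -> no
  'fig' -> MATCH
Matches: ['rag', 'fig']
Count: 2

2


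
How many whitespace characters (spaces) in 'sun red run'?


\s matches whitespace characters (spaces, tabs, etc.).
Text: 'sun red run'
This text has 3 words separated by spaces.
Number of spaces = number of words - 1 = 3 - 1 = 2

2


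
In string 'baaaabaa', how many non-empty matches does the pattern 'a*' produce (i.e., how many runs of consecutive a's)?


Pattern 'a*' matches zero or more a's. We want non-empty runs of consecutive a's.
String: 'baaaabaa'
Walking through the string to find runs of a's:
  Run 1: positions 1-4 -> 'aaaa'
  Run 2: positions 6-7 -> 'aa'
Non-empty runs found: ['aaaa', 'aa']
Count: 2

2


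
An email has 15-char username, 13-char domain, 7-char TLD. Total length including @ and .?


An email address has format: username@domain.tld
Username length: 15
'@' character: 1
Domain length: 13
'.' character: 1
TLD length: 7
Total = 15 + 1 + 13 + 1 + 7 = 37

37


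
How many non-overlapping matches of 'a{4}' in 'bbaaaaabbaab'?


Pattern 'a{4}' matches exactly 4 consecutive a's (greedy, non-overlapping).
String: 'bbaaaaabbaab'
Scanning for runs of a's:
  Run at pos 2: 'aaaaa' (length 5) -> 1 match(es)
  Run at pos 9: 'aa' (length 2) -> 0 match(es)
Matches found: ['aaaa']
Total: 1

1


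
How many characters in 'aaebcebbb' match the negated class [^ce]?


Negated class [^ce] matches any char NOT in {c, e}
Scanning 'aaebcebbb':
  pos 0: 'a' -> MATCH
  pos 1: 'a' -> MATCH
  pos 2: 'e' -> no (excluded)
  pos 3: 'b' -> MATCH
  pos 4: 'c' -> no (excluded)
  pos 5: 'e' -> no (excluded)
  pos 6: 'b' -> MATCH
  pos 7: 'b' -> MATCH
  pos 8: 'b' -> MATCH
Total matches: 6

6


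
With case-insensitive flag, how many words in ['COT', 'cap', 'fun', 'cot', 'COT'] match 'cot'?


Case-insensitive matching: compare each word's lowercase form to 'cot'.
  'COT' -> lower='cot' -> MATCH
  'cap' -> lower='cap' -> no
  'fun' -> lower='fun' -> no
  'cot' -> lower='cot' -> MATCH
  'COT' -> lower='cot' -> MATCH
Matches: ['COT', 'cot', 'COT']
Count: 3

3


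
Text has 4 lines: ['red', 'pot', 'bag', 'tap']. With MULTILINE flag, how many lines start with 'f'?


With MULTILINE flag, ^ matches the start of each line.
Lines: ['red', 'pot', 'bag', 'tap']
Checking which lines start with 'f':
  Line 1: 'red' -> no
  Line 2: 'pot' -> no
  Line 3: 'bag' -> no
  Line 4: 'tap' -> no
Matching lines: []
Count: 0

0


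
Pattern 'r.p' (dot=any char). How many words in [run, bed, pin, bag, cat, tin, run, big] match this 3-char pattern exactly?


Pattern 'r.p' means: starts with 'r', any single char, ends with 'p'.
Checking each word (must be exactly 3 chars):
  'run' (len=3): no
  'bed' (len=3): no
  'pin' (len=3): no
  'bag' (len=3): no
  'cat' (len=3): no
  'tin' (len=3): no
  'run' (len=3): no
  'big' (len=3): no
Matching words: []
Total: 0

0


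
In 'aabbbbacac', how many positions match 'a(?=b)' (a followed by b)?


Lookahead 'a(?=b)' matches 'a' only when followed by 'b'.
String: 'aabbbbacac'
Checking each position where char is 'a':
  pos 0: 'a' -> no (next='a')
  pos 1: 'a' -> MATCH (next='b')
  pos 6: 'a' -> no (next='c')
  pos 8: 'a' -> no (next='c')
Matching positions: [1]
Count: 1

1


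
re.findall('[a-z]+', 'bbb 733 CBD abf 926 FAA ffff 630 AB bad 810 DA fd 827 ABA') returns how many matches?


Pattern '[a-z]+' finds one or more lowercase letters.
Text: 'bbb 733 CBD abf 926 FAA ffff 630 AB bad 810 DA fd 827 ABA'
Scanning for matches:
  Match 1: 'bbb'
  Match 2: 'abf'
  Match 3: 'ffff'
  Match 4: 'bad'
  Match 5: 'fd'
Total matches: 5

5


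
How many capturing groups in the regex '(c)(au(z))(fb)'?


To count capturing groups, count each '(' that starts a group.
Pattern: '(c)(au(z))(fb)'
Walking through the pattern:
  Position 0: '(' -> group #1
  Position 3: '(' -> group #2
  Position 6: '(' -> group #3
  Position 10: '(' -> group #4
Total capturing groups: 4

4


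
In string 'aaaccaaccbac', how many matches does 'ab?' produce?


Pattern 'ab?' matches 'a' optionally followed by 'b'.
String: 'aaaccaaccbac'
Scanning left to right for 'a' then checking next char:
  Match 1: 'a' (a not followed by b)
  Match 2: 'a' (a not followed by b)
  Match 3: 'a' (a not followed by b)
  Match 4: 'a' (a not followed by b)
  Match 5: 'a' (a not followed by b)
  Match 6: 'a' (a not followed by b)
Total matches: 6

6


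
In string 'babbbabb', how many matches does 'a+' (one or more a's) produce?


Pattern 'a+' matches one or more consecutive a's.
String: 'babbbabb'
Scanning for runs of a:
  Match 1: 'a' (length 1)
  Match 2: 'a' (length 1)
Total matches: 2

2


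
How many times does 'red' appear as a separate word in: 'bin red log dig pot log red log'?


Scanning each word for exact match 'red':
  Word 1: 'bin' -> no
  Word 2: 'red' -> MATCH
  Word 3: 'log' -> no
  Word 4: 'dig' -> no
  Word 5: 'pot' -> no
  Word 6: 'log' -> no
  Word 7: 'red' -> MATCH
  Word 8: 'log' -> no
Total matches: 2

2


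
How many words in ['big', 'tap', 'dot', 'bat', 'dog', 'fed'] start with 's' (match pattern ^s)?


Pattern ^s anchors to start of word. Check which words begin with 's':
  'big' -> no
  'tap' -> no
  'dot' -> no
  'bat' -> no
  'dog' -> no
  'fed' -> no
Matching words: []
Count: 0

0


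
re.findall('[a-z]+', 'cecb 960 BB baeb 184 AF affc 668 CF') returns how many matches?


Pattern '[a-z]+' finds one or more lowercase letters.
Text: 'cecb 960 BB baeb 184 AF affc 668 CF'
Scanning for matches:
  Match 1: 'cecb'
  Match 2: 'baeb'
  Match 3: 'affc'
Total matches: 3

3


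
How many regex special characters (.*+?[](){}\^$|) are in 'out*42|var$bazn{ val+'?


Regex special characters are: . * + ? [ ] ( ) { } \ ^ $ |
Scanning 'out*42|var$bazn{ val+':
  pos 3: '*' -> SPECIAL
  pos 6: '|' -> SPECIAL
  pos 10: '$' -> SPECIAL
  pos 15: '{' -> SPECIAL
  pos 20: '+' -> SPECIAL
Special chars found: ['*', '|', '$', '{', '+']
Total: 5

5


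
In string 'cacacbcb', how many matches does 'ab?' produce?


Pattern 'ab?' matches 'a' optionally followed by 'b'.
String: 'cacacbcb'
Scanning left to right for 'a' then checking next char:
  Match 1: 'a' (a not followed by b)
  Match 2: 'a' (a not followed by b)
Total matches: 2

2


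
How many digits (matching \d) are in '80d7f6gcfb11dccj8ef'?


\d matches any digit 0-9.
Scanning '80d7f6gcfb11dccj8ef':
  pos 0: '8' -> DIGIT
  pos 1: '0' -> DIGIT
  pos 3: '7' -> DIGIT
  pos 5: '6' -> DIGIT
  pos 10: '1' -> DIGIT
  pos 11: '1' -> DIGIT
  pos 16: '8' -> DIGIT
Digits found: ['8', '0', '7', '6', '1', '1', '8']
Total: 7

7


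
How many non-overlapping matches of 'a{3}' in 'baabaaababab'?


Pattern 'a{3}' matches exactly 3 consecutive a's (greedy, non-overlapping).
String: 'baabaaababab'
Scanning for runs of a's:
  Run at pos 1: 'aa' (length 2) -> 0 match(es)
  Run at pos 4: 'aaa' (length 3) -> 1 match(es)
  Run at pos 8: 'a' (length 1) -> 0 match(es)
  Run at pos 10: 'a' (length 1) -> 0 match(es)
Matches found: ['aaa']
Total: 1

1


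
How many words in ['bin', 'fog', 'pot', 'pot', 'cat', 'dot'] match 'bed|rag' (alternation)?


Alternation 'bed|rag' matches either 'bed' or 'rag'.
Checking each word:
  'bin' -> no
  'fog' -> no
  'pot' -> no
  'pot' -> no
  'cat' -> no
  'dot' -> no
Matches: []
Count: 0

0


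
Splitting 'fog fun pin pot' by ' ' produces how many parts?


Splitting by ' ' breaks the string at each occurrence of the separator.
Text: 'fog fun pin pot'
Parts after split:
  Part 1: 'fog'
  Part 2: 'fun'
  Part 3: 'pin'
  Part 4: 'pot'
Total parts: 4

4


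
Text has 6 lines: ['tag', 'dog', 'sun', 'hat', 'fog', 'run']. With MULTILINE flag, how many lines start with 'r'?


With MULTILINE flag, ^ matches the start of each line.
Lines: ['tag', 'dog', 'sun', 'hat', 'fog', 'run']
Checking which lines start with 'r':
  Line 1: 'tag' -> no
  Line 2: 'dog' -> no
  Line 3: 'sun' -> no
  Line 4: 'hat' -> no
  Line 5: 'fog' -> no
  Line 6: 'run' -> MATCH
Matching lines: ['run']
Count: 1

1


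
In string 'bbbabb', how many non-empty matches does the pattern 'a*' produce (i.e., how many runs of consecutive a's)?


Pattern 'a*' matches zero or more a's. We want non-empty runs of consecutive a's.
String: 'bbbabb'
Walking through the string to find runs of a's:
  Run 1: positions 3-3 -> 'a'
Non-empty runs found: ['a']
Count: 1

1


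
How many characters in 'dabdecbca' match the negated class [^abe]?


Negated class [^abe] matches any char NOT in {a, b, e}
Scanning 'dabdecbca':
  pos 0: 'd' -> MATCH
  pos 1: 'a' -> no (excluded)
  pos 2: 'b' -> no (excluded)
  pos 3: 'd' -> MATCH
  pos 4: 'e' -> no (excluded)
  pos 5: 'c' -> MATCH
  pos 6: 'b' -> no (excluded)
  pos 7: 'c' -> MATCH
  pos 8: 'a' -> no (excluded)
Total matches: 4

4


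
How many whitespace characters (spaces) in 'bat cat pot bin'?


\s matches whitespace characters (spaces, tabs, etc.).
Text: 'bat cat pot bin'
This text has 4 words separated by spaces.
Number of spaces = number of words - 1 = 4 - 1 = 3

3


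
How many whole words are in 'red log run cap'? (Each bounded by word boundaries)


Word boundaries (\b) mark the start/end of each word.
Text: 'red log run cap'
Splitting by whitespace:
  Word 1: 'red'
  Word 2: 'log'
  Word 3: 'run'
  Word 4: 'cap'
Total whole words: 4

4


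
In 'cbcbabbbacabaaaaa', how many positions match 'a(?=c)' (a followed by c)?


Lookahead 'a(?=c)' matches 'a' only when followed by 'c'.
String: 'cbcbabbbacabaaaaa'
Checking each position where char is 'a':
  pos 4: 'a' -> no (next='b')
  pos 8: 'a' -> MATCH (next='c')
  pos 10: 'a' -> no (next='b')
  pos 12: 'a' -> no (next='a')
  pos 13: 'a' -> no (next='a')
  pos 14: 'a' -> no (next='a')
  pos 15: 'a' -> no (next='a')
Matching positions: [8]
Count: 1

1


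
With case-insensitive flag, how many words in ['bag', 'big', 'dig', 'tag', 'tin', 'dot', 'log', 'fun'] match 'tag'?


Case-insensitive matching: compare each word's lowercase form to 'tag'.
  'bag' -> lower='bag' -> no
  'big' -> lower='big' -> no
  'dig' -> lower='dig' -> no
  'tag' -> lower='tag' -> MATCH
  'tin' -> lower='tin' -> no
  'dot' -> lower='dot' -> no
  'log' -> lower='log' -> no
  'fun' -> lower='fun' -> no
Matches: ['tag']
Count: 1

1


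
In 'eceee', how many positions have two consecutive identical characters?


Looking for consecutive identical characters in 'eceee':
  pos 0-1: 'e' vs 'c' -> different
  pos 1-2: 'c' vs 'e' -> different
  pos 2-3: 'e' vs 'e' -> MATCH ('ee')
  pos 3-4: 'e' vs 'e' -> MATCH ('ee')
Consecutive identical pairs: ['ee', 'ee']
Count: 2

2


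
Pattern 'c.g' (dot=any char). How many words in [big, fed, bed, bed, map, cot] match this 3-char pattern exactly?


Pattern 'c.g' means: starts with 'c', any single char, ends with 'g'.
Checking each word (must be exactly 3 chars):
  'big' (len=3): no
  'fed' (len=3): no
  'bed' (len=3): no
  'bed' (len=3): no
  'map' (len=3): no
  'cot' (len=3): no
Matching words: []
Total: 0

0


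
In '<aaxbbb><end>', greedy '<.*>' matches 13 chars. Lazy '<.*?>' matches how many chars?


Greedy '<.*>' tries to match as MUCH as possible.
Lazy '<.*?>' tries to match as LITTLE as possible.

String: '<aaxbbb><end>'
Greedy '<.*>' starts at first '<' and extends to the LAST '>': '<aaxbbb><end>' (13 chars)
Lazy '<.*?>' starts at first '<' and stops at the FIRST '>': '<aaxbbb>' (8 chars)

8


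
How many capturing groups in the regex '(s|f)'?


To count capturing groups, count each '(' that starts a group.
Pattern: '(s|f)'
Walking through the pattern:
  Position 0: '(' -> group #1
Total capturing groups: 1

1


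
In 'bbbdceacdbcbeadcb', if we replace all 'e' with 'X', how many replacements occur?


re.sub('e', 'X', text) replaces every occurrence of 'e' with 'X'.
Text: 'bbbdceacdbcbeadcb'
Scanning for 'e':
  pos 5: 'e' -> replacement #1
  pos 12: 'e' -> replacement #2
Total replacements: 2

2


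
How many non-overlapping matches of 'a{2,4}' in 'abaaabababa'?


Pattern 'a{2,4}' matches between 2 and 4 consecutive a's (greedy).
String: 'abaaabababa'
Finding runs of a's and applying greedy matching:
  Run at pos 0: 'a' (length 1)
  Run at pos 2: 'aaa' (length 3)
  Run at pos 6: 'a' (length 1)
  Run at pos 8: 'a' (length 1)
  Run at pos 10: 'a' (length 1)
Matches: ['aaa']
Count: 1

1


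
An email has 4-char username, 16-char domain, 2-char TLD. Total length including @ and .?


An email address has format: username@domain.tld
Username length: 4
'@' character: 1
Domain length: 16
'.' character: 1
TLD length: 2
Total = 4 + 1 + 16 + 1 + 2 = 24

24


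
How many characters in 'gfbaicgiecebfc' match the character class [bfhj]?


Character class [bfhj] matches any of: {b, f, h, j}
Scanning string 'gfbaicgiecebfc' character by character:
  pos 0: 'g' -> no
  pos 1: 'f' -> MATCH
  pos 2: 'b' -> MATCH
  pos 3: 'a' -> no
  pos 4: 'i' -> no
  pos 5: 'c' -> no
  pos 6: 'g' -> no
  pos 7: 'i' -> no
  pos 8: 'e' -> no
  pos 9: 'c' -> no
  pos 10: 'e' -> no
  pos 11: 'b' -> MATCH
  pos 12: 'f' -> MATCH
  pos 13: 'c' -> no
Total matches: 4

4


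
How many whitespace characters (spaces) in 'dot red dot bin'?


\s matches whitespace characters (spaces, tabs, etc.).
Text: 'dot red dot bin'
This text has 4 words separated by spaces.
Number of spaces = number of words - 1 = 4 - 1 = 3

3


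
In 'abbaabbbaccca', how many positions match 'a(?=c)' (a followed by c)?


Lookahead 'a(?=c)' matches 'a' only when followed by 'c'.
String: 'abbaabbbaccca'
Checking each position where char is 'a':
  pos 0: 'a' -> no (next='b')
  pos 3: 'a' -> no (next='a')
  pos 4: 'a' -> no (next='b')
  pos 8: 'a' -> MATCH (next='c')
Matching positions: [8]
Count: 1

1


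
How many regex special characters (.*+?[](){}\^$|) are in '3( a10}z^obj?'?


Regex special characters are: . * + ? [ ] ( ) { } \ ^ $ |
Scanning '3( a10}z^obj?':
  pos 1: '(' -> SPECIAL
  pos 6: '}' -> SPECIAL
  pos 8: '^' -> SPECIAL
  pos 12: '?' -> SPECIAL
Special chars found: ['(', '}', '^', '?']
Total: 4

4


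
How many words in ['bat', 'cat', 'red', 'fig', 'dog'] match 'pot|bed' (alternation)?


Alternation 'pot|bed' matches either 'pot' or 'bed'.
Checking each word:
  'bat' -> no
  'cat' -> no
  'red' -> no
  'fig' -> no
  'dog' -> no
Matches: []
Count: 0

0


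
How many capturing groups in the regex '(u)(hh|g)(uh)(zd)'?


To count capturing groups, count each '(' that starts a group.
Pattern: '(u)(hh|g)(uh)(zd)'
Walking through the pattern:
  Position 0: '(' -> group #1
  Position 3: '(' -> group #2
  Position 9: '(' -> group #3
  Position 13: '(' -> group #4
Total capturing groups: 4

4


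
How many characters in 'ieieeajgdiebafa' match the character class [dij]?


Character class [dij] matches any of: {d, i, j}
Scanning string 'ieieeajgdiebafa' character by character:
  pos 0: 'i' -> MATCH
  pos 1: 'e' -> no
  pos 2: 'i' -> MATCH
  pos 3: 'e' -> no
  pos 4: 'e' -> no
  pos 5: 'a' -> no
  pos 6: 'j' -> MATCH
  pos 7: 'g' -> no
  pos 8: 'd' -> MATCH
  pos 9: 'i' -> MATCH
  pos 10: 'e' -> no
  pos 11: 'b' -> no
  pos 12: 'a' -> no
  pos 13: 'f' -> no
  pos 14: 'a' -> no
Total matches: 5

5


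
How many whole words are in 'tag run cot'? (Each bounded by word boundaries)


Word boundaries (\b) mark the start/end of each word.
Text: 'tag run cot'
Splitting by whitespace:
  Word 1: 'tag'
  Word 2: 'run'
  Word 3: 'cot'
Total whole words: 3

3


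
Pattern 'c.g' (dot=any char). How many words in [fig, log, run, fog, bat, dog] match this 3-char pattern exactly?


Pattern 'c.g' means: starts with 'c', any single char, ends with 'g'.
Checking each word (must be exactly 3 chars):
  'fig' (len=3): no
  'log' (len=3): no
  'run' (len=3): no
  'fog' (len=3): no
  'bat' (len=3): no
  'dog' (len=3): no
Matching words: []
Total: 0

0


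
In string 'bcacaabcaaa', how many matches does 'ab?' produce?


Pattern 'ab?' matches 'a' optionally followed by 'b'.
String: 'bcacaabcaaa'
Scanning left to right for 'a' then checking next char:
  Match 1: 'a' (a not followed by b)
  Match 2: 'a' (a not followed by b)
  Match 3: 'ab' (a followed by b)
  Match 4: 'a' (a not followed by b)
  Match 5: 'a' (a not followed by b)
  Match 6: 'a' (a not followed by b)
Total matches: 6

6


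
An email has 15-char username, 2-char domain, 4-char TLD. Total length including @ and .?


An email address has format: username@domain.tld
Username length: 15
'@' character: 1
Domain length: 2
'.' character: 1
TLD length: 4
Total = 15 + 1 + 2 + 1 + 4 = 23

23


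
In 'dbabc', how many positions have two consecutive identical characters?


Looking for consecutive identical characters in 'dbabc':
  pos 0-1: 'd' vs 'b' -> different
  pos 1-2: 'b' vs 'a' -> different
  pos 2-3: 'a' vs 'b' -> different
  pos 3-4: 'b' vs 'c' -> different
Consecutive identical pairs: []
Count: 0

0


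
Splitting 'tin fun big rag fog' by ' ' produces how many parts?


Splitting by ' ' breaks the string at each occurrence of the separator.
Text: 'tin fun big rag fog'
Parts after split:
  Part 1: 'tin'
  Part 2: 'fun'
  Part 3: 'big'
  Part 4: 'rag'
  Part 5: 'fog'
Total parts: 5

5


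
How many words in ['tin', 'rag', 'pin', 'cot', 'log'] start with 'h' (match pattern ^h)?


Pattern ^h anchors to start of word. Check which words begin with 'h':
  'tin' -> no
  'rag' -> no
  'pin' -> no
  'cot' -> no
  'log' -> no
Matching words: []
Count: 0

0


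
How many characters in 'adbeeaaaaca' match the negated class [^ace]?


Negated class [^ace] matches any char NOT in {a, c, e}
Scanning 'adbeeaaaaca':
  pos 0: 'a' -> no (excluded)
  pos 1: 'd' -> MATCH
  pos 2: 'b' -> MATCH
  pos 3: 'e' -> no (excluded)
  pos 4: 'e' -> no (excluded)
  pos 5: 'a' -> no (excluded)
  pos 6: 'a' -> no (excluded)
  pos 7: 'a' -> no (excluded)
  pos 8: 'a' -> no (excluded)
  pos 9: 'c' -> no (excluded)
  pos 10: 'a' -> no (excluded)
Total matches: 2

2


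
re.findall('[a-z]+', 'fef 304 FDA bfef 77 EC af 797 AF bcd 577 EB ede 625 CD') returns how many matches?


Pattern '[a-z]+' finds one or more lowercase letters.
Text: 'fef 304 FDA bfef 77 EC af 797 AF bcd 577 EB ede 625 CD'
Scanning for matches:
  Match 1: 'fef'
  Match 2: 'bfef'
  Match 3: 'af'
  Match 4: 'bcd'
  Match 5: 'ede'
Total matches: 5

5


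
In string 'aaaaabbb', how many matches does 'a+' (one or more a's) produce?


Pattern 'a+' matches one or more consecutive a's.
String: 'aaaaabbb'
Scanning for runs of a:
  Match 1: 'aaaaa' (length 5)
Total matches: 1

1


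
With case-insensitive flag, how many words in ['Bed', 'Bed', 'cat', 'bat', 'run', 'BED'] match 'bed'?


Case-insensitive matching: compare each word's lowercase form to 'bed'.
  'Bed' -> lower='bed' -> MATCH
  'Bed' -> lower='bed' -> MATCH
  'cat' -> lower='cat' -> no
  'bat' -> lower='bat' -> no
  'run' -> lower='run' -> no
  'BED' -> lower='bed' -> MATCH
Matches: ['Bed', 'Bed', 'BED']
Count: 3

3


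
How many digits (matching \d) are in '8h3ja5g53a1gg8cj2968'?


\d matches any digit 0-9.
Scanning '8h3ja5g53a1gg8cj2968':
  pos 0: '8' -> DIGIT
  pos 2: '3' -> DIGIT
  pos 5: '5' -> DIGIT
  pos 7: '5' -> DIGIT
  pos 8: '3' -> DIGIT
  pos 10: '1' -> DIGIT
  pos 13: '8' -> DIGIT
  pos 16: '2' -> DIGIT
  pos 17: '9' -> DIGIT
  pos 18: '6' -> DIGIT
  pos 19: '8' -> DIGIT
Digits found: ['8', '3', '5', '5', '3', '1', '8', '2', '9', '6', '8']
Total: 11

11


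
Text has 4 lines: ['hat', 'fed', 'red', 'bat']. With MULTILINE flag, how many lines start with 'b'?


With MULTILINE flag, ^ matches the start of each line.
Lines: ['hat', 'fed', 'red', 'bat']
Checking which lines start with 'b':
  Line 1: 'hat' -> no
  Line 2: 'fed' -> no
  Line 3: 'red' -> no
  Line 4: 'bat' -> MATCH
Matching lines: ['bat']
Count: 1

1
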